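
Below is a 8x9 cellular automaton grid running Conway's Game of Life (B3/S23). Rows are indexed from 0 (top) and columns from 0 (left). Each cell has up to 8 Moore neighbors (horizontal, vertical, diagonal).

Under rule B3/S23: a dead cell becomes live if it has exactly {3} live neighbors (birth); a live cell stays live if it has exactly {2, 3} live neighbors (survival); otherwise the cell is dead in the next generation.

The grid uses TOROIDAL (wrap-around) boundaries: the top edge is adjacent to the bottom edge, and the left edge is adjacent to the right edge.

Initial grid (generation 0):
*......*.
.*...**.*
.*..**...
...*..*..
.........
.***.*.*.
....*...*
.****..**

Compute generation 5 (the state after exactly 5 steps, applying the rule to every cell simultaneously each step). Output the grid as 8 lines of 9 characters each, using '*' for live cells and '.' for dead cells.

Simulating step by step:
Generation 0 (given above): 24 live cells
Generation 1: 29 live cells
...***...
.*..*****
*.*.*..*.
....**...
...**.*..
..***....
.....**.*
.****..*.
Generation 2: 22 live cells
**......*
***....**
**.....*.
......*..
..*......
..*...**.
.*...***.
..*....*.
Generation 3: 18 live cells
.........
..*....*.
..*...**.
.*.......
......**.
.**..*.*.
.**..*..*
..*....*.
Generation 4: 22 live cells
.........
......**.
.**...**.
.........
.**...**.
***..*.**
*..*...**
.**......
Generation 5: 15 live cells
(generation 5 grid is the final answer)

Answer: .........
......**.
......**.
.........
..*...**.
...*.....
...*..**.
***.....*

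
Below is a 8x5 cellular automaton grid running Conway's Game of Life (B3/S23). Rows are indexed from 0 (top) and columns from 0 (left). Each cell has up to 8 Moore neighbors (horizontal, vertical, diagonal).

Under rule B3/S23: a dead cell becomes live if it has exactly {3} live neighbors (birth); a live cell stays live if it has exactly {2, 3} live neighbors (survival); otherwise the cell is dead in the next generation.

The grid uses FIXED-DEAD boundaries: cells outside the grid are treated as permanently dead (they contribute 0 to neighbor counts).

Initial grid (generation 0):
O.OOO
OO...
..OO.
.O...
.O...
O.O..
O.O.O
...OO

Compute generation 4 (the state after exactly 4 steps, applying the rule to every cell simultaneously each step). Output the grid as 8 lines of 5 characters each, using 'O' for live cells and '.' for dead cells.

Answer: .OO..
O.O..
.O...
.....
.....
..OO.
....O
.OO.O

Derivation:
Simulating step by step:
Generation 0 (given above): 17 live cells
Generation 1: 18 live cells
O.OO.
O...O
O.O..
.O...
OOO..
O.OO.
..O.O
...OO
Generation 2: 13 live cells
.O.O.
O.O..
O....
.....
O..O.
O....
.OO.O
...OO
Generation 3: 14 live cells
.OO..
O.O..
.O...
.....
.....
O.OO.
.OO.O
..OOO
Generation 4: 11 live cells
(generation 4 grid is the final answer)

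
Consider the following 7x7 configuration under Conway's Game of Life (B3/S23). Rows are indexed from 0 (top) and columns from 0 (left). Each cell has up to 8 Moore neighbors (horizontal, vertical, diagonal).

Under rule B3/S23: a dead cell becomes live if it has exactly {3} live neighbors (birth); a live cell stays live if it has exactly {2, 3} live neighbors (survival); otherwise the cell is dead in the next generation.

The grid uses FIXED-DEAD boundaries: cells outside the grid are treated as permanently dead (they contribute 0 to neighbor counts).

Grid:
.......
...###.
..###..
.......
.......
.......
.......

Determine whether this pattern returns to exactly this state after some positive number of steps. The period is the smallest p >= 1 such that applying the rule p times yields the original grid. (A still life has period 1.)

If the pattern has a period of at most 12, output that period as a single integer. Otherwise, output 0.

Answer: 2

Derivation:
Simulating and comparing each generation to the original:
Gen 0 (original, given above): 6 live cells
Gen 1: 6 live cells, differs from original
Gen 2: 6 live cells, MATCHES original -> period = 2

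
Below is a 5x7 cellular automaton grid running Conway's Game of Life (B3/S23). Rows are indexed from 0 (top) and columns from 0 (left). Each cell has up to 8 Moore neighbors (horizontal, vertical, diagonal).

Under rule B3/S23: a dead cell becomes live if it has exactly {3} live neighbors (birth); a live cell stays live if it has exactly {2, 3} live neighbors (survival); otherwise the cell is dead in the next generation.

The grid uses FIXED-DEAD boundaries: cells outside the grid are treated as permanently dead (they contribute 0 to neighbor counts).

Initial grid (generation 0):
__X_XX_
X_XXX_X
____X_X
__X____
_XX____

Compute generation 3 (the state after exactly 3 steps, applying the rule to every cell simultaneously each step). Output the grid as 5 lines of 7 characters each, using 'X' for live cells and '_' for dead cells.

Simulating step by step:
Generation 0 (given above): 13 live cells
Generation 1: 15 live cells
_XX_XX_
_XX___X
_XX_X__
_XXX___
_XX____
Generation 2: 10 live cells
_XXX_X_
X___X__
X______
X______
_X_X___
Generation 3: 12 live cells
(generation 3 grid is the final answer)

Answer: _XXXX__
X_XXX__
XX_____
XX_____
_______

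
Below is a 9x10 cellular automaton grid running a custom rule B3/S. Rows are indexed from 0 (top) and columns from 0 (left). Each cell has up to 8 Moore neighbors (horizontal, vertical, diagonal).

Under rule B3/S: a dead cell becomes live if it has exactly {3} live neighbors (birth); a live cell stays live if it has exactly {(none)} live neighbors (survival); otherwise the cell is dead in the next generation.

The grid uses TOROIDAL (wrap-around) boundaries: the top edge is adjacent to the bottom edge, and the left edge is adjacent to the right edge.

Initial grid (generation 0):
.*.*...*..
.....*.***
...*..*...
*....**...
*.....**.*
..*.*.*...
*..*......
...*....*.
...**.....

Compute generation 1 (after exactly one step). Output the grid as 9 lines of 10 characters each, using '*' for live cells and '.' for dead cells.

Simulating step by step:
Generation 0 (given above): 25 live cells
Generation 1: 18 live cells
(generation 1 grid is the final answer)

Answer: ..*...*...
..*.*.....
....*...**
.........*
.*........
**.*.*.*.*
..*.*.....
..*.......
..........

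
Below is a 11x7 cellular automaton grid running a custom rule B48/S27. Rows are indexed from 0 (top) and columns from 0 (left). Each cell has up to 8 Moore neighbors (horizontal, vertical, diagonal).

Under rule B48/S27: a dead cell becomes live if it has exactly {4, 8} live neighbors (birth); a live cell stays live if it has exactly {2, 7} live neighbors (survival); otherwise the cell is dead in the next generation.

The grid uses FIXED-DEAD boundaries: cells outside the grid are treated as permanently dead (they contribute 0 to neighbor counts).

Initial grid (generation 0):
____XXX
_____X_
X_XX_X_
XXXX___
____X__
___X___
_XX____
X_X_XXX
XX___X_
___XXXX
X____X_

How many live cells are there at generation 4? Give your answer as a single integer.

Simulating step by step:
Generation 0 (given above): 30 live cells
Generation 1: 17 live cells
____X_X
______X
X___X__
X___X__
__XXX__
___X___
___X___
____X_X
X__X___
_______
____X__
Generation 2: 6 live cells
_______
_____X_
_______
_______
__X____
__X_X__
___X___
____X__
_______
_______
_______
Generation 3: 2 live cells
_______
_______
_______
_______
_______
__XX___
_______
_______
_______
_______
_______
Generation 4: 0 live cells
_______
_______
_______
_______
_______
_______
_______
_______
_______
_______
_______
Population at generation 4: 0

Answer: 0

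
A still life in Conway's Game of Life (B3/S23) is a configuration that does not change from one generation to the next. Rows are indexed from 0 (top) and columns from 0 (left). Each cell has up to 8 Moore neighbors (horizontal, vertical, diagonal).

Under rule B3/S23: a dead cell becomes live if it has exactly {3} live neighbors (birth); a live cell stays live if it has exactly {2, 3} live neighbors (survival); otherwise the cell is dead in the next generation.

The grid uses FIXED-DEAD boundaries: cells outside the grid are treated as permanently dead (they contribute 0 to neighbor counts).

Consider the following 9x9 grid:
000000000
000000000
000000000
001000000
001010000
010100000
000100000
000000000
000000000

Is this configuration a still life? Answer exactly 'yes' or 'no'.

Compute generation 1 and compare to generation 0 (given above):
Generation 1:
000000000
000000000
000000000
000100000
011000000
000110000
001000000
000000000
000000000
Cell (3,2) differs: gen0=1 vs gen1=0 -> NOT a still life.

Answer: no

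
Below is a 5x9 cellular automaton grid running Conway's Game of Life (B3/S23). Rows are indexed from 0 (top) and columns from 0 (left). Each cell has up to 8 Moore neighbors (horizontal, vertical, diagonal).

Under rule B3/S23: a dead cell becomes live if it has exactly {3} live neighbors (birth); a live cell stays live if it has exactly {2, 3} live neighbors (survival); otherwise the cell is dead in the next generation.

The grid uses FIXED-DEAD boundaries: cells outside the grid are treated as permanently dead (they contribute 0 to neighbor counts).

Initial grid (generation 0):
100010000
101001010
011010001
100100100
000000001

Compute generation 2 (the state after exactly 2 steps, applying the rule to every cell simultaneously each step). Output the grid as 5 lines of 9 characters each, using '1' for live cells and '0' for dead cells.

Simulating step by step:
Generation 0 (given above): 14 live cells
Generation 1: 15 live cells
010000000
101011000
101011110
011100010
000000000
Generation 2: 13 live cells
(generation 2 grid is the final answer)

Answer: 010000000
101010000
100000010
011111010
001000000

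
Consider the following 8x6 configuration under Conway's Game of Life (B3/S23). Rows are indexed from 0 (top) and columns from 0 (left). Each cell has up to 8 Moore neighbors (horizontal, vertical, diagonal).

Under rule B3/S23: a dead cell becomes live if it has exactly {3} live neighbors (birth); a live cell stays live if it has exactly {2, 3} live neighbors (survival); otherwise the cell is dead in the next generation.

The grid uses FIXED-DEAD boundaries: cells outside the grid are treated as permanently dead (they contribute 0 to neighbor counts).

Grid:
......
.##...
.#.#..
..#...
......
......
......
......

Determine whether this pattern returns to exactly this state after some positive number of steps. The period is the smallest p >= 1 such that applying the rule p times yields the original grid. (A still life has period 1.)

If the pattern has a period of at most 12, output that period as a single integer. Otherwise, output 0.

Answer: 1

Derivation:
Simulating and comparing each generation to the original:
Gen 0 (original, given above): 5 live cells
Gen 1: 5 live cells, MATCHES original -> period = 1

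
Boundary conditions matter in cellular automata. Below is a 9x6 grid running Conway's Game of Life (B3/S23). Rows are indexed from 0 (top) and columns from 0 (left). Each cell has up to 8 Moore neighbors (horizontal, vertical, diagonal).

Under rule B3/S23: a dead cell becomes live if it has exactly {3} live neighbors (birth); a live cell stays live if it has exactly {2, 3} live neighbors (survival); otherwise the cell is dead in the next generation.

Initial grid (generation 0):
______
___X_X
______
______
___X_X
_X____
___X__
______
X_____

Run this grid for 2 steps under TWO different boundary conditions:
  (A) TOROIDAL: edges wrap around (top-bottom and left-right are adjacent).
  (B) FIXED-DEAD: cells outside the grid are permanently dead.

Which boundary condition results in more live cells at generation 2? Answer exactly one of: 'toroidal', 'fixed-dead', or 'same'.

Under TOROIDAL boundary, generation 2:
______
______
______
______
______
______
______
______
______
Population = 0

Under FIXED-DEAD boundary, generation 2:
______
______
______
______
______
______
______
______
______
Population = 0

Comparison: toroidal=0, fixed-dead=0 -> same

Answer: same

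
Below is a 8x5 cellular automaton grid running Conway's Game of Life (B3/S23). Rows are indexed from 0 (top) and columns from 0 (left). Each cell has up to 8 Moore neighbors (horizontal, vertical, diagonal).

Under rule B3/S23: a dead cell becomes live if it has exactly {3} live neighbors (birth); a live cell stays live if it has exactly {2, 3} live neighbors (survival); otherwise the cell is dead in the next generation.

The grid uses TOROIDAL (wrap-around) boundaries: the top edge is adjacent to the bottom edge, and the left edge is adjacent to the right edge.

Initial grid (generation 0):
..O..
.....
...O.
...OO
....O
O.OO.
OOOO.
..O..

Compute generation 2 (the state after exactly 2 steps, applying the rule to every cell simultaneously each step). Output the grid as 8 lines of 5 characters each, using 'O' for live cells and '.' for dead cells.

Simulating step by step:
Generation 0 (given above): 13 live cells
Generation 1: 8 live cells
.....
.....
...OO
...OO
O.O..
O....
O....
.....
Generation 2: 9 live cells
(generation 2 grid is the final answer)

Answer: .....
.....
...OO
O.O..
OO.O.
O...O
.....
.....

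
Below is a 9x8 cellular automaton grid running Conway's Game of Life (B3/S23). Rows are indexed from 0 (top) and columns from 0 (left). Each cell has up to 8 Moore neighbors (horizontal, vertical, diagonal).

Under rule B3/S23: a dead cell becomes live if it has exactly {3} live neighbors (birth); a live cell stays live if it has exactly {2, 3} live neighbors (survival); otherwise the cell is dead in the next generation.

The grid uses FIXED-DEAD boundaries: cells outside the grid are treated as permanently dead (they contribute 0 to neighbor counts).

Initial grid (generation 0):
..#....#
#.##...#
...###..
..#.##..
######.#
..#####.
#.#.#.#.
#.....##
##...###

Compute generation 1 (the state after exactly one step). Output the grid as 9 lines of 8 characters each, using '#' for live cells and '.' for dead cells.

Answer: .###....
.##...#.
.#...##.
........
........
#......#
..#.#...
#.......
##...#.#

Derivation:
Simulating step by step:
Generation 0 (given above): 36 live cells
Generation 1: 18 live cells
(generation 1 grid is the final answer)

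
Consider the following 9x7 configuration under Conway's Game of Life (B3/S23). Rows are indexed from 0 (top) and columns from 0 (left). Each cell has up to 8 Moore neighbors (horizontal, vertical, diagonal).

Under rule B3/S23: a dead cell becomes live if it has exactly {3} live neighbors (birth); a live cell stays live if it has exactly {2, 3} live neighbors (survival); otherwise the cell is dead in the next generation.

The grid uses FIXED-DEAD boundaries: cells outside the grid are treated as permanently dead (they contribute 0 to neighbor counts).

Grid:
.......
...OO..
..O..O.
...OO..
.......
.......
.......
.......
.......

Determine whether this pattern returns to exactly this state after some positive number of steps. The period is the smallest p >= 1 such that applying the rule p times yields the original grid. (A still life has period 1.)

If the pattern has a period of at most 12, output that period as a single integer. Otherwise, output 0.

Answer: 1

Derivation:
Simulating and comparing each generation to the original:
Gen 0 (original, given above): 6 live cells
Gen 1: 6 live cells, MATCHES original -> period = 1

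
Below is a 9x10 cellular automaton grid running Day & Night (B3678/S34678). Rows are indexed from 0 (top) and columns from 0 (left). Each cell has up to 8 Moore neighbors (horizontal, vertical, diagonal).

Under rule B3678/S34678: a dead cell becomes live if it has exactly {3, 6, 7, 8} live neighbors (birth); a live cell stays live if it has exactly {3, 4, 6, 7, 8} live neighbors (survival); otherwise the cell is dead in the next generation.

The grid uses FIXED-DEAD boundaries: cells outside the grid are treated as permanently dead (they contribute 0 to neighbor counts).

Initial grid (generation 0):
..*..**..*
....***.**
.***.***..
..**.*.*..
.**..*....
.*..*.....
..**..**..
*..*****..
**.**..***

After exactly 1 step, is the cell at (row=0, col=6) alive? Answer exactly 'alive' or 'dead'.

Simulating step by step:
Generation 0 (given above): 41 live cells
Generation 1: 36 live cells
....*****.
.*..***.*.
..***.**..
..**.**...
.**...*...
.*...**...
.***..**..
.....*....
..***..**.

Cell (0,6) at generation 1: 1 -> alive

Answer: alive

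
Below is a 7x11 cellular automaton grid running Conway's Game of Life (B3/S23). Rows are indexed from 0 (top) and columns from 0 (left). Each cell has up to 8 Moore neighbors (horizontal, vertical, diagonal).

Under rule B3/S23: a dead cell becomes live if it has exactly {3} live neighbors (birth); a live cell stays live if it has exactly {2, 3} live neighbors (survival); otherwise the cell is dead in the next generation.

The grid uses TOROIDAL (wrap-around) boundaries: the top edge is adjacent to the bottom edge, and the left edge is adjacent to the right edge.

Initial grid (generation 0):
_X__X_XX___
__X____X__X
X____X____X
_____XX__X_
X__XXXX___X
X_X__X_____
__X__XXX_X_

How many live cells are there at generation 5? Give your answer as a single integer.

Answer: 29

Derivation:
Simulating step by step:
Generation 0 (given above): 27 live cells
Generation 1: 24 live cells
_XXX_______
_X___X_X__X
X____X___XX
_________X_
XX_X______X
X_X____X___
__XXX__XX__
Generation 2: 28 live cells
XX____XXX__
_X__X_X__XX
X_____X_XX_
_X_______X_
XXX_______X
X___X__XX_X
____X__XX__
Generation 3: 23 live cells
XX____X___X
_X____X____
XX___X_XX__
__X_____XX_
__X_____X__
___X___XX_X
_X___X____X
Generation 4: 29 live cells
_XX__XX___X
__X__XX___X
XXX___XXXX_
__X______X_
__XX_______
X_X____XX__
_XX___XX__X
Generation 5: 29 live cells
___X_____XX
___X____X_X
X_XX_XXXXX_
_______X_XX
__XX____X__
X_____XXX__
___X_X__XXX
Population at generation 5: 29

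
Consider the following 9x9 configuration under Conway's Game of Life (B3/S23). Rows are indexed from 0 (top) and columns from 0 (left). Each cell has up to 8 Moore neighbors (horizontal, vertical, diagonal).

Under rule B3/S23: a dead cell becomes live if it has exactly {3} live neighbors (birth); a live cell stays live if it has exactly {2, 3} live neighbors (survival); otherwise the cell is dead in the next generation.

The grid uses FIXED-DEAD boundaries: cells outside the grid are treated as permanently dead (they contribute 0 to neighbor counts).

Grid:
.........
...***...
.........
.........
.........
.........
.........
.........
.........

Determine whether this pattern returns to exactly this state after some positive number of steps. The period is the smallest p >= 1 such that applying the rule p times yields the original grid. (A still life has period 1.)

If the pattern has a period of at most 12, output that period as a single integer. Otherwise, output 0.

Answer: 2

Derivation:
Simulating and comparing each generation to the original:
Gen 0 (original, given above): 3 live cells
Gen 1: 3 live cells, differs from original
Gen 2: 3 live cells, MATCHES original -> period = 2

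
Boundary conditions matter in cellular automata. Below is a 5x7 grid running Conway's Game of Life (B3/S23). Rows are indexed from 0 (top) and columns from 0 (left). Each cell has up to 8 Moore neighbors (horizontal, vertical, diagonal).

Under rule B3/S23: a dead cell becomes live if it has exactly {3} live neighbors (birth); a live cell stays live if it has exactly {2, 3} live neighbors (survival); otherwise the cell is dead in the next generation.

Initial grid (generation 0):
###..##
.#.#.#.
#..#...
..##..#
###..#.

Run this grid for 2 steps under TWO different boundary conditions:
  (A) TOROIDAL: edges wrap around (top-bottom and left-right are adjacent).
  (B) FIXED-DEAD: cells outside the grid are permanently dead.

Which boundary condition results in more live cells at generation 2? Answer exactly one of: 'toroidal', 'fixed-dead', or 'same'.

Answer: fixed-dead

Derivation:
Under TOROIDAL boundary, generation 2:
...#.##
#..#.#.
#..#..#
..##..#
......#
Population = 13

Under FIXED-DEAD boundary, generation 2:
.####.#
#..#..#
...#.#.
#...#..
.####..
Population = 16

Comparison: toroidal=13, fixed-dead=16 -> fixed-dead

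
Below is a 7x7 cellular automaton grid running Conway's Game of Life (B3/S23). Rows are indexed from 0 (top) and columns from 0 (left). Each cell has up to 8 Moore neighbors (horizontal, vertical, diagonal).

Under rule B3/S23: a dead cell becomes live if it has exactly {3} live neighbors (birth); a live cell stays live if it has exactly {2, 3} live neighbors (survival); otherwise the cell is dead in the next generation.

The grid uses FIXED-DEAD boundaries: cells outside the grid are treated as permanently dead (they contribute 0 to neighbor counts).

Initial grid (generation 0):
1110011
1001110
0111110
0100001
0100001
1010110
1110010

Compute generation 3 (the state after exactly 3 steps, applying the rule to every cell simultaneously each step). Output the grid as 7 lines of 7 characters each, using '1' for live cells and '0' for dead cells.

Simulating step by step:
Generation 0 (given above): 26 live cells
Generation 1: 30 live cells
1111011
1000000
1100001
1101101
1110001
1011111
1011110
Generation 2: 14 live cells
1110000
0000011
0010010
0001001
0000001
1000001
0010001
Generation 3: 12 live cells
(generation 3 grid is the final answer)

Answer: 0100000
0010011
0000110
0000011
0000011
0000011
0000000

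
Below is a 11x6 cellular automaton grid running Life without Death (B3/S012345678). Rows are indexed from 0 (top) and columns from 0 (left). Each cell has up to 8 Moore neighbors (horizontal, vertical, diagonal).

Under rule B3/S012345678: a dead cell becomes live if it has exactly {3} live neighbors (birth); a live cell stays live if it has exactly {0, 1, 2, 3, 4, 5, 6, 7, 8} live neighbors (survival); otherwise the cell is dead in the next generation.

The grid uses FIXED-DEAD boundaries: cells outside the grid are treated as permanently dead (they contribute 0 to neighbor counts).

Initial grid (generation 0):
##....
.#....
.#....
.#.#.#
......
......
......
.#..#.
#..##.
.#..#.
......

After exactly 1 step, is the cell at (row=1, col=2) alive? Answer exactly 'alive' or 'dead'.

Answer: alive

Derivation:
Simulating step by step:
Generation 0 (given above): 14 live cells
Generation 1: 22 live cells
##....
.##...
##....
.###.#
......
......
......
.#.##.
######
.#.##.
......

Cell (1,2) at generation 1: 1 -> alive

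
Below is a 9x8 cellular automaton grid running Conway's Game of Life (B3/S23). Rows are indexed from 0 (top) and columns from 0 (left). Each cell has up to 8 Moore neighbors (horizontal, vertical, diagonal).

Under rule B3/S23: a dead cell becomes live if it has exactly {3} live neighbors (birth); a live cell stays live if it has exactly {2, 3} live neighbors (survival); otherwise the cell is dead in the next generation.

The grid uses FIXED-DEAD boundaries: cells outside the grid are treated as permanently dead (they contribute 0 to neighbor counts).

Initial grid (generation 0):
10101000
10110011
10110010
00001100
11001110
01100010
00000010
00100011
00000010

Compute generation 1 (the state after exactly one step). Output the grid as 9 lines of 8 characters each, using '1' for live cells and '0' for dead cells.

Simulating step by step:
Generation 0 (given above): 27 live cells
Generation 1: 31 live cells
(generation 1 grid is the final answer)

Answer: 00100000
10001111
00100011
10100000
11111010
11100011
01100110
00000111
00000011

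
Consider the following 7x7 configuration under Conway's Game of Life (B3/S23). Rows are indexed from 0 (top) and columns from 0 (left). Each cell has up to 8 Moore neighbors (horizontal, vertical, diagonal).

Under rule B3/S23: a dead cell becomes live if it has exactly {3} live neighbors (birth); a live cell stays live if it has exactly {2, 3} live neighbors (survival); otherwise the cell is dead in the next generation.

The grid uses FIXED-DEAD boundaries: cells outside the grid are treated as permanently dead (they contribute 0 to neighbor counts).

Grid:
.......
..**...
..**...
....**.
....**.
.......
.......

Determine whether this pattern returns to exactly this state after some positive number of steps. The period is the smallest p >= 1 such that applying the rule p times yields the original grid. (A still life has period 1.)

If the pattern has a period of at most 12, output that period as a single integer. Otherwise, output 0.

Answer: 2

Derivation:
Simulating and comparing each generation to the original:
Gen 0 (original, given above): 8 live cells
Gen 1: 6 live cells, differs from original
Gen 2: 8 live cells, MATCHES original -> period = 2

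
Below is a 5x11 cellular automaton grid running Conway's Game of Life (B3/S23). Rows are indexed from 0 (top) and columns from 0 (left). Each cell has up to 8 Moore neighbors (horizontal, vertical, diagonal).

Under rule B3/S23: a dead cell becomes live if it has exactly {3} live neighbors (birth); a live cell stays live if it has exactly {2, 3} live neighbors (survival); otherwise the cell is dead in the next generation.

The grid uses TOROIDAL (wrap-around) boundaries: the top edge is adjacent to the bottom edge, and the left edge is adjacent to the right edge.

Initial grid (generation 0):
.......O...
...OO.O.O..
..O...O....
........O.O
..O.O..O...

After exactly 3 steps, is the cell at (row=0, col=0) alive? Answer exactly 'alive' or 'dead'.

Answer: dead

Derivation:
Simulating step by step:
Generation 0 (given above): 12 live cells
Generation 1: 15 live cells
....OOOOO..
...O.OO....
...O.O...O.
...O...O...
.......OO..
Generation 2: 12 live cells
....O...O..
...O....O..
..OO.O.....
....O.OO...
....OO.....
Generation 3: 15 live cells
...OOO.....
..OO.......
..OO.OOO...
......O....
...OO.OO...

Cell (0,0) at generation 3: 0 -> dead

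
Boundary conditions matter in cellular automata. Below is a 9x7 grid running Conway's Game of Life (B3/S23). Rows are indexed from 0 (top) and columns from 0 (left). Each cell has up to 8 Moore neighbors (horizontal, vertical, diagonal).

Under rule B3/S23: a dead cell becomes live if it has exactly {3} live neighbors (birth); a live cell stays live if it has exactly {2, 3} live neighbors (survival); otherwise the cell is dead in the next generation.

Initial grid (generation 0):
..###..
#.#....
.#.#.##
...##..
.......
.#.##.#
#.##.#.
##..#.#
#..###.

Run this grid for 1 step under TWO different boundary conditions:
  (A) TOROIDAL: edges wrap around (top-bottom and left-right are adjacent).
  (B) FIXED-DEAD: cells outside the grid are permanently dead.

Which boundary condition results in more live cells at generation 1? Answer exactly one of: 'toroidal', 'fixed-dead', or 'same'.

Under TOROIDAL boundary, generation 1:
..#..##
#....##
##.#.##
..####.
..#..#.
##.####
.......
.......
#......
Population = 24

Under FIXED-DEAD boundary, generation 1:
.###...
.....#.
.#.#.#.
..####.
..#..#.
.#.###.
#.....#
#.....#
##.###.
Population = 26

Comparison: toroidal=24, fixed-dead=26 -> fixed-dead

Answer: fixed-dead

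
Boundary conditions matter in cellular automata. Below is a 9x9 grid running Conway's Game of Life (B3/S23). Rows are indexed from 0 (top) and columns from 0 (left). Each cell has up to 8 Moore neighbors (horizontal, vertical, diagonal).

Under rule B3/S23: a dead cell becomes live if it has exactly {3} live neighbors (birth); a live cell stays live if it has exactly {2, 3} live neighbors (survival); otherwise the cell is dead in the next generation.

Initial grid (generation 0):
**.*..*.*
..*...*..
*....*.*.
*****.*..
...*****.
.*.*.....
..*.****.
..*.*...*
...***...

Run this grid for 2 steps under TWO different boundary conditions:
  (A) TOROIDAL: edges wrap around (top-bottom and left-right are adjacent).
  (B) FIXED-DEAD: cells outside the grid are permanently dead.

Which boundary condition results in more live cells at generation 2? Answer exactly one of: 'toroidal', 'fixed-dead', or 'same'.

Under TOROIDAL boundary, generation 2:
**..*....
..**.....
*.****.**
.....*...
*.......*
.*......*
.***.***.
*.***....
.*.......
Population = 28

Under FIXED-DEAD boundary, generation 2:
.**...*..
*.****.*.
*.****...
*....*.*.
*........
.*.......
.***.***.
.**....*.
...**....
Population = 30

Comparison: toroidal=28, fixed-dead=30 -> fixed-dead

Answer: fixed-dead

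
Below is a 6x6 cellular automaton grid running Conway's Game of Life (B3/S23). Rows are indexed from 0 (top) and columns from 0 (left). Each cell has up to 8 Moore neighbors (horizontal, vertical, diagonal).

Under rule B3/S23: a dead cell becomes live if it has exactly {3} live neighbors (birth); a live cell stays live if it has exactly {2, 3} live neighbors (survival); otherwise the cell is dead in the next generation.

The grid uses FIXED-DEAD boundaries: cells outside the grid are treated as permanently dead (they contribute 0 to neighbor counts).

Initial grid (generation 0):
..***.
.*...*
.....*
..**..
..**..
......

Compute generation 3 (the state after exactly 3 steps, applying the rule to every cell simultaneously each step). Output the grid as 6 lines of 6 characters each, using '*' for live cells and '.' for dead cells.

Simulating step by step:
Generation 0 (given above): 10 live cells
Generation 1: 13 live cells
..***.
..**.*
..*.*.
..***.
..**..
......
Generation 2: 10 live cells
..*.*.
.*...*
.*...*
.*..*.
..*.*.
......
Generation 3: 15 live cells
(generation 3 grid is the final answer)

Answer: ......
.**.**
***.**
.*****
...*..
......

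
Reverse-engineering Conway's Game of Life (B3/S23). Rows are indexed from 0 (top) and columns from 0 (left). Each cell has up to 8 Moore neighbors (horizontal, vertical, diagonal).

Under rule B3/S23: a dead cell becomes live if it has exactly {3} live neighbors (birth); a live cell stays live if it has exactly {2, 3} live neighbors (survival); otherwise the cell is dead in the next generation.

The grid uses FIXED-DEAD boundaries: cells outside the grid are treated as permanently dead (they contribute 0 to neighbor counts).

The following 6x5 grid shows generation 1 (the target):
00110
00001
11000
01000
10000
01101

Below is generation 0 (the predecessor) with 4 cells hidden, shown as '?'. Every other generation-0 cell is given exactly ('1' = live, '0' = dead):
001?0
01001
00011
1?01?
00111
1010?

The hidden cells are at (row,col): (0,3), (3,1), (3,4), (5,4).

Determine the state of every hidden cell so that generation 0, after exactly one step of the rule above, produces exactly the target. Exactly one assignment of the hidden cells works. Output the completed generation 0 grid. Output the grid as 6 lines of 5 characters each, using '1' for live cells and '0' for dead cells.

Answer: 00110
01001
00011
11011
00111
10101

Derivation:
Hidden generation-0 cells (in order): (0,3), (3,1), (3,4), (5,4).
A hidden cell only influences target cells in its own 3x3 neighborhood. Try each of the 2^4 = 16 assignments, step the completed generation 0 forward once under B3/S23, and compare with the target:
  (0,3)=0 (3,1)=0 (3,4)=0 (5,4)=0 -> step gives (0,2)='0' but target has '1' -> reject
  (0,3)=0 (3,1)=0 (3,4)=0 (5,4)=1 -> step gives (0,2)='0' but target has '1' -> reject
  (0,3)=0 (3,1)=0 (3,4)=1 (5,4)=0 -> step gives (0,2)='0' but target has '1' -> reject
  (0,3)=0 (3,1)=0 (3,4)=1 (5,4)=1 -> step gives (0,2)='0' but target has '1' -> reject
  (0,3)=0 (3,1)=1 (3,4)=0 (5,4)=0 -> step gives (0,2)='0' but target has '1' -> reject
  (0,3)=0 (3,1)=1 (3,4)=0 (5,4)=1 -> step gives (0,2)='0' but target has '1' -> reject
  (0,3)=0 (3,1)=1 (3,4)=1 (5,4)=0 -> step gives (0,2)='0' but target has '1' -> reject
  (0,3)=0 (3,1)=1 (3,4)=1 (5,4)=1 -> step gives (0,2)='0' but target has '1' -> reject
  (0,3)=1 (3,1)=0 (3,4)=0 (5,4)=0 -> step gives (2,0)='0' but target has '1' -> reject
  (0,3)=1 (3,1)=0 (3,4)=0 (5,4)=1 -> step gives (2,0)='0' but target has '1' -> reject
  (0,3)=1 (3,1)=0 (3,4)=1 (5,4)=0 -> step gives (2,0)='0' but target has '1' -> reject
  (0,3)=1 (3,1)=0 (3,4)=1 (5,4)=1 -> step gives (2,0)='0' but target has '1' -> reject
  (0,3)=1 (3,1)=1 (3,4)=0 (5,4)=0 -> step gives (2,3)='1' but target has '0' -> reject
  (0,3)=1 (3,1)=1 (3,4)=0 (5,4)=1 -> step gives (2,3)='1' but target has '0' -> reject
  (0,3)=1 (3,1)=1 (3,4)=1 (5,4)=0 -> step gives (4,4)='1' but target has '0' -> reject
  (0,3)=1 (3,1)=1 (3,4)=1 (5,4)=1 -> step reproduces the target at every cell -> ACCEPT
Unique solution: (0,3)=live, (3,1)=live, (3,4)=live, (5,4)=live.
Check: live-neighbor counts of every cell in the completed generation 0:
12222
11453
33444
12565
35464
03252
Applying B3/S23 to generation 0 with these counts gives:
00110
00001
11000
01000
10000
01101
which matches the target exactly.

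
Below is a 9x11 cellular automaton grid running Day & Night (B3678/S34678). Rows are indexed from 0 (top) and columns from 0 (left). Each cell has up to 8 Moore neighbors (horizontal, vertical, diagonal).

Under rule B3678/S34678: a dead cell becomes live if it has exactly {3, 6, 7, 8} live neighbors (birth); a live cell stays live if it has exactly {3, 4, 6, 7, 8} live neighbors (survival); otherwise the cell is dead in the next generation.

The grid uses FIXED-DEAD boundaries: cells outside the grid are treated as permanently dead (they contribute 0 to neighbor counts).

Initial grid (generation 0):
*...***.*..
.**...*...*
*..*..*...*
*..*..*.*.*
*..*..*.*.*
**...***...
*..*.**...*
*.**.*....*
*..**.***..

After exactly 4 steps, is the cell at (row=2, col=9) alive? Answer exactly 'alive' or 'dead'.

Simulating step by step:
Generation 0 (given above): 44 live cells
Generation 1: 38 live cells
.*...*.*...
**.**.*..*.
.....*.....
.**.**.....
*.*.*.**...
***..*.*.*.
*....*.*...
..****...*.
.*****.....
Generation 2: 31 live cells
*.*.*.*....
..*.*.*....
*....**....
.*..**.....
***.*.*.*..
*..*****...
.....*.....
..*.**.....
..*..*.....
Generation 3: 29 live cells
.*.........
.....***...
.*.*..*....
.****..*...
***..**....
..***.**...
....*......
...****....
...**......
Generation 4: 24 live cells
......*....
..*...*....
...*..*....
..***......
..**.**....
..***.*....
..**.*.*...
...*.*.....
...**......

Cell (2,9) at generation 4: 0 -> dead

Answer: dead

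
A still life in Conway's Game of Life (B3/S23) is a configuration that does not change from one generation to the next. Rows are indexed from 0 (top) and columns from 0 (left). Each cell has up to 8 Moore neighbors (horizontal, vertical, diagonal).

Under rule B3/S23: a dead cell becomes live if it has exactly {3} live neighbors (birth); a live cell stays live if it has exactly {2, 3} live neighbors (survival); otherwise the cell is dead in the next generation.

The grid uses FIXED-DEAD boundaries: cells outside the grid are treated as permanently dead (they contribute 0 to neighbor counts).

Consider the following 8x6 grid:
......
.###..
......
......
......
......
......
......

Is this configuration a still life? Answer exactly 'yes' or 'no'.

Answer: no

Derivation:
Compute generation 1 and compare to generation 0 (given above):
Generation 1:
..#...
..#...
..#...
......
......
......
......
......
Cell (0,2) differs: gen0=0 vs gen1=1 -> NOT a still life.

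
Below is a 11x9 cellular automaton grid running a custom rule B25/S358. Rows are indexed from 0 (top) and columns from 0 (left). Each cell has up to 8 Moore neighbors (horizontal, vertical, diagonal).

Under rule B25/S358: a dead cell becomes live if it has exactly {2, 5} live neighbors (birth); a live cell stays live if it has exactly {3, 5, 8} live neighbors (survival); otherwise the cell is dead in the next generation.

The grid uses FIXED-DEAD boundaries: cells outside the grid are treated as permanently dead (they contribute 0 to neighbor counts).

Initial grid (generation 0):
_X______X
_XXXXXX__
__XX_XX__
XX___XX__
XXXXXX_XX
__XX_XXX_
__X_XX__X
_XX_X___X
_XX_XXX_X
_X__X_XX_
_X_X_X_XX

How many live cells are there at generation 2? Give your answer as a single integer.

Simulating step by step:
Generation 0 (given above): 52 live cells
Generation 1: 38 live cells
X_____XX_
XXX___X__
_XX___X__
XX_X_XX_X
XXX_XX___
XXX__XX__
_________
X________
___XXXXX_
_XX___XX_
X______X_
Generation 2: 34 live cells
__X__X___
XXXX__X__
X_X_X_X__
___X__X__
X_X__XX__
XXX__X___
__X__XX__
___X___X_
X____X_XX
X_____X__
__X_____X
Population at generation 2: 34

Answer: 34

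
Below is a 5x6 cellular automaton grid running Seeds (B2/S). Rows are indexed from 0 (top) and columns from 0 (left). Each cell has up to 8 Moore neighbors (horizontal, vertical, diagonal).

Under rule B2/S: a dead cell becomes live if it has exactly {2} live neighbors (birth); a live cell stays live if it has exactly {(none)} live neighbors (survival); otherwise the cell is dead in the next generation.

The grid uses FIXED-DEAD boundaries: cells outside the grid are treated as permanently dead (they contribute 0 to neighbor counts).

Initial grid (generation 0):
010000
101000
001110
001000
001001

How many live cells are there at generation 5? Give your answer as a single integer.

Simulating step by step:
Generation 0 (given above): 9 live cells
Generation 1: 6 live cells
101000
000010
000000
000001
010100
Generation 2: 10 live cells
010100
010100
000011
001010
001010
Generation 3: 8 live cells
100010
100001
010000
010000
010001
Generation 4: 6 live cells
010001
000010
001000
000000
101000
Generation 5: 9 live cells
000010
011101
000100
001100
010000
Population at generation 5: 9

Answer: 9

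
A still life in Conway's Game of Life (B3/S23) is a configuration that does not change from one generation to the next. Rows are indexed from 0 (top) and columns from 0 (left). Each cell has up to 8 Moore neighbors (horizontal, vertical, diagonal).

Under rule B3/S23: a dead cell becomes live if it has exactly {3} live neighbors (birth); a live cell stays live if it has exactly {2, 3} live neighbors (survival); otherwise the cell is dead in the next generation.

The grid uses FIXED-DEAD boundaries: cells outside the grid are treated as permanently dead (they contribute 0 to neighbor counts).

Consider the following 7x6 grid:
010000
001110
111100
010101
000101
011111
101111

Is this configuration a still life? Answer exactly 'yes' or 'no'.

Answer: no

Derivation:
Compute generation 1 and compare to generation 0 (given above):
Generation 1:
001100
100010
100000
110100
010001
010000
000001
Cell (0,1) differs: gen0=1 vs gen1=0 -> NOT a still life.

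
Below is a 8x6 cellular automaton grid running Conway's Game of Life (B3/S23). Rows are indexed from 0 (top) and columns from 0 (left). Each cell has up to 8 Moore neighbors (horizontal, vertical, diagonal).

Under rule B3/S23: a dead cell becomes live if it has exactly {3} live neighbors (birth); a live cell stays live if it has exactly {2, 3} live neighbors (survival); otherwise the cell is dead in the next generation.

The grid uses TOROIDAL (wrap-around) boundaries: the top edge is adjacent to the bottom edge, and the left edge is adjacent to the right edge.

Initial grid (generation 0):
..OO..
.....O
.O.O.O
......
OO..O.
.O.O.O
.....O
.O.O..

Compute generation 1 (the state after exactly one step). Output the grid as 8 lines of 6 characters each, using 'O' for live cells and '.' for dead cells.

Simulating step by step:
Generation 0 (given above): 15 live cells
Generation 1: 21 live cells
(generation 1 grid is the final answer)

Answer: ..OOO.
O..O..
O...O.
.OO.OO
OOO.OO
.OO..O
......
...OO.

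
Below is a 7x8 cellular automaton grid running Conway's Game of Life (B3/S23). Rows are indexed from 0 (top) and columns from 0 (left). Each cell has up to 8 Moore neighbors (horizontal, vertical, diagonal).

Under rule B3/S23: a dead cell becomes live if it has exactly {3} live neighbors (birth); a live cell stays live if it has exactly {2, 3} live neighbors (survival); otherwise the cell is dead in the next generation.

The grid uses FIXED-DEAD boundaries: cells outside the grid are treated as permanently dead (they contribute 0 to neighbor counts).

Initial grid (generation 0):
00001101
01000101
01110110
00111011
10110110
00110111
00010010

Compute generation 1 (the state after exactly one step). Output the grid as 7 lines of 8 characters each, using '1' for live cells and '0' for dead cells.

Answer: 00001100
01010001
01000000
00000001
00000000
01000001
00111111

Derivation:
Simulating step by step:
Generation 0 (given above): 28 live cells
Generation 1: 15 live cells
(generation 1 grid is the final answer)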